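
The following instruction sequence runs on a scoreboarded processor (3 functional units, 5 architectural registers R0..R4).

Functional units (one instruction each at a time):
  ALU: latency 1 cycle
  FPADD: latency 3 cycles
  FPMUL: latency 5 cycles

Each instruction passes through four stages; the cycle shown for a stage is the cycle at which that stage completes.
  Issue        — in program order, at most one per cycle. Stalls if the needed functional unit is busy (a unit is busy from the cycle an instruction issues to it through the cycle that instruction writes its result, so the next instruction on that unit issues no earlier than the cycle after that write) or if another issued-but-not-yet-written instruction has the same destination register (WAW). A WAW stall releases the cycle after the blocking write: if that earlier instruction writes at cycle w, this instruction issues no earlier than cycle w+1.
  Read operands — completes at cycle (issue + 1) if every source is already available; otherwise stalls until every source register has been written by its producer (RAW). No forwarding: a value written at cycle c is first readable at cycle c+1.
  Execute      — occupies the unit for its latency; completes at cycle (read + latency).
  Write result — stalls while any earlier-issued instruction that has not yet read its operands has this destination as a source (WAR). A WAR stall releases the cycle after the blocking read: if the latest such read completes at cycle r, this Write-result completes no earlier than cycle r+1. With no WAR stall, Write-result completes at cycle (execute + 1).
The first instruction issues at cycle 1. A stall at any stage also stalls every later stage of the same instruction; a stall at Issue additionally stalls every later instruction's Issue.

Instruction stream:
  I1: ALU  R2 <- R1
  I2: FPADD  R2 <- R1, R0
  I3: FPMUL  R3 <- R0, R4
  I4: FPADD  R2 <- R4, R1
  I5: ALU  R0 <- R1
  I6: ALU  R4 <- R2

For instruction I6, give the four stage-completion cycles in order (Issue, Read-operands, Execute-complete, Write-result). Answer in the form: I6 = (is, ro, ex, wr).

I6 = (16, 17, 18, 19)

I1 -> (1, 2, 3, 4)
I2 -> (5, 6, 9, 10)  // WAW R2: wait I1 write@4
I3 -> (6, 7, 12, 13)
I4 -> (11, 12, 15, 16)  // struct: FPADD busy until I2 writes@10
I5 -> (12, 13, 14, 15)
I6 -> (16, 17, 18, 19)  // struct: ALU busy until I5 writes@15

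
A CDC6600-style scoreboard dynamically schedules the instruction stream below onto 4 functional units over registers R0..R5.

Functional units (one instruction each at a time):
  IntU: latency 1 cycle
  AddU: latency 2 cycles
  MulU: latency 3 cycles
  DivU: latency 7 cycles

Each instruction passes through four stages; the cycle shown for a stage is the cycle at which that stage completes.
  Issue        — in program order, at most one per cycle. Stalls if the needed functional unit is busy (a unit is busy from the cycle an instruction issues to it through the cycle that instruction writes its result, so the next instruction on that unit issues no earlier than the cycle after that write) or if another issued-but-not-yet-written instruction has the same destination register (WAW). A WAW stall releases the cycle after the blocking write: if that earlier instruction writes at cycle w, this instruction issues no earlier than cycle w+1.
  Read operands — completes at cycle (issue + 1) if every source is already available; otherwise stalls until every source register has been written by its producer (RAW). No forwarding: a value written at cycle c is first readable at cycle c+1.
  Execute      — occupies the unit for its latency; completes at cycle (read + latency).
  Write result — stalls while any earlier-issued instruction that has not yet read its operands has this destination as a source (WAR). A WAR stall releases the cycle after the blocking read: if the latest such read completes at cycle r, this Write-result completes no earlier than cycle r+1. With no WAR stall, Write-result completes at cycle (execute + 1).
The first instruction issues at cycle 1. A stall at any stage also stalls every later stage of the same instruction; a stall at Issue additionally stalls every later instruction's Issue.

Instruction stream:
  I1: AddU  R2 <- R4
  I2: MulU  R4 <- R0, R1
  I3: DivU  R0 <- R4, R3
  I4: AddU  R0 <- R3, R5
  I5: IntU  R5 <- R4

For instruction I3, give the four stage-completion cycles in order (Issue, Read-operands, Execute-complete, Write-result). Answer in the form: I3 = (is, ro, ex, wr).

I3 = (3, 8, 15, 16)

t=1  I1 issues→AddU
t=2  I1 reads · I2 issues→MulU
t=3  I2 reads · I3 issues→DivU
t=4  I1 exec-done
t=5  I1 writes R2
t=6  I2 exec-done
t=7  I2 writes R4
t=8  I3 reads
t=15  I3 exec-done
t=16  I3 writes R0
t=17  I4 issues→AddU
t=18  I4 reads · I5 issues→IntU
t=19  I5 reads
t=20  I4 exec-done · I5 exec-done
t=21  I4 writes R0 · I5 writes R5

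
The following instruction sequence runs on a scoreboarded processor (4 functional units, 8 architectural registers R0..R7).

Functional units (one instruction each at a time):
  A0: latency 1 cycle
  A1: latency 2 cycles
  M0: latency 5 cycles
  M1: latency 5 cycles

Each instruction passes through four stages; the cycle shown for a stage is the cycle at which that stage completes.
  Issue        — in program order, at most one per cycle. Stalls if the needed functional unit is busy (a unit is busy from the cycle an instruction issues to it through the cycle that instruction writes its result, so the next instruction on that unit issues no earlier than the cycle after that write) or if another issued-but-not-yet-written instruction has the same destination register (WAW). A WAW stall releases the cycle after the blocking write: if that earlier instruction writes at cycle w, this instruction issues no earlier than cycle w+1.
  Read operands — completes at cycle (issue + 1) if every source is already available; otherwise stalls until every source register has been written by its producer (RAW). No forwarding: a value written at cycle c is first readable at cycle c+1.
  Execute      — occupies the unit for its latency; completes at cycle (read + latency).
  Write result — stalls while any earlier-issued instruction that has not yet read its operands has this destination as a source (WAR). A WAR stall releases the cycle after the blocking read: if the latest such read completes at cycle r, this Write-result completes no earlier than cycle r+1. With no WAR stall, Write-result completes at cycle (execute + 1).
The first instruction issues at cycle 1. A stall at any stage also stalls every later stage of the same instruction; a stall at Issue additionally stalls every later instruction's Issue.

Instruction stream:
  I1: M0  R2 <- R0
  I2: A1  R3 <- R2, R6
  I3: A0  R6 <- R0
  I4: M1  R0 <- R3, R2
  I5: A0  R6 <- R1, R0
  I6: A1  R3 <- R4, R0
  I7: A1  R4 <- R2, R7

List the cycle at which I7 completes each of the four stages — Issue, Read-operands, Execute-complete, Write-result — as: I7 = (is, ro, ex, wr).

I1 -> (1, 2, 7, 8)
I2 -> (2, 9, 11, 12)  // RAW R2: wait I1 write@8
I3 -> (3, 4, 5, 10)  // WAR R6: wait I2 read@9
I4 -> (4, 13, 18, 19)  // RAW R3: wait I2 write@12
I5 -> (11, 20, 21, 22)  // struct: A0 busy until I3 writes@10, RAW R0: wait I4 write@19
I6 -> (13, 20, 22, 23)  // struct: A1 busy until I2 writes@12, RAW R0: wait I4 write@19
I7 -> (24, 25, 27, 28)  // struct: A1 busy until I6 writes@23

I7 = (24, 25, 27, 28)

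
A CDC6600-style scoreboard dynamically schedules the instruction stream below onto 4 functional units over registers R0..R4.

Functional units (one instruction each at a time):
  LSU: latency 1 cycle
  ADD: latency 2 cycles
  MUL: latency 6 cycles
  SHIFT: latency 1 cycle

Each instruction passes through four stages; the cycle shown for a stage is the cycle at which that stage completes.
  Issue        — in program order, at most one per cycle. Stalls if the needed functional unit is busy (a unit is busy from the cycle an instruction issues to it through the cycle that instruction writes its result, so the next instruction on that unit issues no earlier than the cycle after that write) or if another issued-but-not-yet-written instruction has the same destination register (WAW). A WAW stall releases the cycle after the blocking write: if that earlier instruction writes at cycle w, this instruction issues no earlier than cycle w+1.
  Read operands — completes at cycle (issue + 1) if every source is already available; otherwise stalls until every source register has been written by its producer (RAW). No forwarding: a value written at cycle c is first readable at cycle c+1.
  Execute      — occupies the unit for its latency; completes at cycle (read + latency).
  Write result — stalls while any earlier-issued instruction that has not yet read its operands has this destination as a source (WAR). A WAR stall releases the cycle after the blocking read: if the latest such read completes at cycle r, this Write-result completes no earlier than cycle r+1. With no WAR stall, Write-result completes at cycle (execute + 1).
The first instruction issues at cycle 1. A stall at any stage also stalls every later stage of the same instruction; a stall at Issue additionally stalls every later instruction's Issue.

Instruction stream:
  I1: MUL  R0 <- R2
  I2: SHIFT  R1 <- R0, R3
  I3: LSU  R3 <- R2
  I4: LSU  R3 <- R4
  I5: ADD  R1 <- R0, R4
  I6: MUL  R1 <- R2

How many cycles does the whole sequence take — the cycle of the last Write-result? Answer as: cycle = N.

cycle = 26

  I1 | 1 | 2 | 8 | 9
  I2 | 2 | 10 | 11 | 12   RAW R0: wait I1 write@9
  I3 | 3 | 4 | 5 | 11   WAR R3: wait I2 read@10
  I4 | 12 | 13 | 14 | 15   struct: LSU busy until I3 writes@11
  I5 | 13 | 14 | 16 | 17
  I6 | 18 | 19 | 25 | 26   WAW R1: wait I5 write@17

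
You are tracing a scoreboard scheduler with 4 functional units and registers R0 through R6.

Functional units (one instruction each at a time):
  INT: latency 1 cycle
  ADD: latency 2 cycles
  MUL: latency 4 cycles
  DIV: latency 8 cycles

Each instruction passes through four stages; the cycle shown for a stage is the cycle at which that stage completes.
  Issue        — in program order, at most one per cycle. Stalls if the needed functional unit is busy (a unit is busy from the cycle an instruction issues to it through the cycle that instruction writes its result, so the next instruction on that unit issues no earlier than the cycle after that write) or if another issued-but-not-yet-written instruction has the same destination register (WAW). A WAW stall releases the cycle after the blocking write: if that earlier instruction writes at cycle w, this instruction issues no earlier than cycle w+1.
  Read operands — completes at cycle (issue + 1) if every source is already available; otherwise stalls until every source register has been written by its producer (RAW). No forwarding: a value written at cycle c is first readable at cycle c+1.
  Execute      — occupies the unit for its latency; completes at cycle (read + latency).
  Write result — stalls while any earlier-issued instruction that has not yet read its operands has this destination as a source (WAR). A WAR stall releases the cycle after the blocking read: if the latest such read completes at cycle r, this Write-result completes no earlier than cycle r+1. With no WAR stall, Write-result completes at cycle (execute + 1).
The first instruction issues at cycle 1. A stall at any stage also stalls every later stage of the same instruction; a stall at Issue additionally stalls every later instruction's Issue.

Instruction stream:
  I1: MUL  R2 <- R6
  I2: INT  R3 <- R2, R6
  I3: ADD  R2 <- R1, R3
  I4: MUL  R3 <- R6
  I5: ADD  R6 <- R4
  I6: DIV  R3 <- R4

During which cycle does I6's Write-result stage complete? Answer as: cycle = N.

I1  is:1  ro:2  ex:6  wr:7
I2  is:2  ro:8  ex:9  wr:10  — RAW R2: wait I1 write@7
I3  is:8  ro:11  ex:13  wr:14  — WAW R2: wait I1 write@7, RAW R3: wait I2 write@10
I4  is:11  ro:12  ex:16  wr:17  — WAW R3: wait I2 write@10
I5  is:15  ro:16  ex:18  wr:19  — struct: ADD busy until I3 writes@14
I6  is:18  ro:19  ex:27  wr:28  — WAW R3: wait I4 write@17

cycle = 28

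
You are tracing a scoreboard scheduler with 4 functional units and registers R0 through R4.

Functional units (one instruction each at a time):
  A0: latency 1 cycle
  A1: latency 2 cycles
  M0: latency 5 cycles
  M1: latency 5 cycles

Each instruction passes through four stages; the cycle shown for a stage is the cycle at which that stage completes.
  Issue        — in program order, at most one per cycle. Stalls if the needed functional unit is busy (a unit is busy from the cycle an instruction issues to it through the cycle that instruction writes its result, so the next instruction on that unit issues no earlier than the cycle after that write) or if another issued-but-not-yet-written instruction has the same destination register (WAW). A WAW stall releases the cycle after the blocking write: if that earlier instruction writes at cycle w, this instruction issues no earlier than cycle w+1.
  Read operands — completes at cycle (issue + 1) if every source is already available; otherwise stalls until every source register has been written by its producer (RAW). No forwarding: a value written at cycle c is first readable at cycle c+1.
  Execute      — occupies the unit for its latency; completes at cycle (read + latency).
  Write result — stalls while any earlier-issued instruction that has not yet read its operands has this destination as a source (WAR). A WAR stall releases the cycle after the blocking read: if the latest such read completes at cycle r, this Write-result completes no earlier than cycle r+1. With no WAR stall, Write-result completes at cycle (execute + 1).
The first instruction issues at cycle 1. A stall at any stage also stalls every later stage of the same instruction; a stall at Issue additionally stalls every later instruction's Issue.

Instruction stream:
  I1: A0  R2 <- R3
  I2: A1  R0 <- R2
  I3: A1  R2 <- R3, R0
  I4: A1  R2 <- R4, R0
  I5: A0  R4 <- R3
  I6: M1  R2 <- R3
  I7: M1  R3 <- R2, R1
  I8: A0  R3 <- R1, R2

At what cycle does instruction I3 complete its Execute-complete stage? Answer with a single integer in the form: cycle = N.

cycle = 12

I1 -> (1, 2, 3, 4)
I2 -> (2, 5, 7, 8)  // RAW R2: wait I1 write@4
I3 -> (9, 10, 12, 13)  // struct: A1 busy until I2 writes@8
I4 -> (14, 15, 17, 18)  // struct: A1 busy until I3 writes@13
I5 -> (15, 16, 17, 18)
I6 -> (19, 20, 25, 26)  // WAW R2: wait I4 write@18
I7 -> (27, 28, 33, 34)  // struct: M1 busy until I6 writes@26
I8 -> (35, 36, 37, 38)  // WAW R3: wait I7 write@34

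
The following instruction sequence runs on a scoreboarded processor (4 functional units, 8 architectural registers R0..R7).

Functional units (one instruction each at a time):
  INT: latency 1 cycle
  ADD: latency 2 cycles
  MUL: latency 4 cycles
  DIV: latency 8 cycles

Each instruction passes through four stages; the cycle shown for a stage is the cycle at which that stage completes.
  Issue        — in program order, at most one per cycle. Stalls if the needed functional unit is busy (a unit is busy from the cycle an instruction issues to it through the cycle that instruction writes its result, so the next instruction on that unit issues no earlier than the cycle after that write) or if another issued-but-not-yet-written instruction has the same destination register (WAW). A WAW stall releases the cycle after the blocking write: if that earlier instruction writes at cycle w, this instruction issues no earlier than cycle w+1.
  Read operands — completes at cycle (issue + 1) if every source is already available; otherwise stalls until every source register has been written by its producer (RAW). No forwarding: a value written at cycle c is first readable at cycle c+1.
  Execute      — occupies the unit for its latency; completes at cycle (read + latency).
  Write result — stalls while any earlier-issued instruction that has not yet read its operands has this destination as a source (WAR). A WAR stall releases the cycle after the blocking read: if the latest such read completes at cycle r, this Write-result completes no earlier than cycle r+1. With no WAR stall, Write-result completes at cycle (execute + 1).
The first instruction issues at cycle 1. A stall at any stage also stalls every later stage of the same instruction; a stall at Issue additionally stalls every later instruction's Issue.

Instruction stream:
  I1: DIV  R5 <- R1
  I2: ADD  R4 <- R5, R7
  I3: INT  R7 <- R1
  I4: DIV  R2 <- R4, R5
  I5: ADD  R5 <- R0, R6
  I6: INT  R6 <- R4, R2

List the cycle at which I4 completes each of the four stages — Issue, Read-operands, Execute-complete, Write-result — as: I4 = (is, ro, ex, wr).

[I1] 1/2/10/11
[I2] 2/12/14/15  (RAW R5: wait I1 write@11)
[I3] 3/4/5/13  (WAR R7: wait I2 read@12)
[I4] 12/16/24/25  (struct: DIV busy until I1 writes@11; RAW R4: wait I2 write@15)
[I5] 16/17/19/20  (struct: ADD busy until I2 writes@15)
[I6] 17/26/27/28  (RAW R2: wait I4 write@25)

I4 = (12, 16, 24, 25)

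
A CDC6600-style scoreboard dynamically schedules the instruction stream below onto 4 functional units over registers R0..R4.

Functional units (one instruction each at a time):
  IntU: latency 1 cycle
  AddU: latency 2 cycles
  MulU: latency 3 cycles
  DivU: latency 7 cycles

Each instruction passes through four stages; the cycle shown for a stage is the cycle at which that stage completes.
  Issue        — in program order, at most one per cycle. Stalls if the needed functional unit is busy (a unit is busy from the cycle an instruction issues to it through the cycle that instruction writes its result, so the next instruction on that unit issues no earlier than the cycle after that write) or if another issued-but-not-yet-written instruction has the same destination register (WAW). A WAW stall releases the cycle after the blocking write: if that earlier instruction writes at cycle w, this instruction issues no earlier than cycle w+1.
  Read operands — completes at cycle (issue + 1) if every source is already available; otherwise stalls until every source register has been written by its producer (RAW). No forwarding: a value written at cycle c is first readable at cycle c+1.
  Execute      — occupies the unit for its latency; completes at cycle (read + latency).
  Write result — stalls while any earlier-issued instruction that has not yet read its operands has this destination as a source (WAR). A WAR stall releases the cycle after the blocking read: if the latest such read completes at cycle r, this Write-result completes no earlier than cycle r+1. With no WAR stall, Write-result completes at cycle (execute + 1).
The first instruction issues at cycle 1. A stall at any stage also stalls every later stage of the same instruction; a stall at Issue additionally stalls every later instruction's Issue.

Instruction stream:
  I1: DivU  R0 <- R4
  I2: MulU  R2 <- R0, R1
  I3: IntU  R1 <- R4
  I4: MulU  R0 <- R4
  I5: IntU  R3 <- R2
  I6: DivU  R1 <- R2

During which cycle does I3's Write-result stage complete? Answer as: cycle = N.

c1: issue I1 (DivU)
c2: I1 read-ops, issue I2 (MulU)
c3: issue I3 (IntU)
c4: I3 read-ops
c5: I3 finished on IntU
c9: I1 finished on DivU
c10: I1→R0
c11: I2 read-ops
c12: I3→R1
c14: I2 finished on MulU
c15: I2→R2
c16: issue I4 (MulU)
c17: I4 read-ops, issue I5 (IntU)
c18: I5 read-ops, issue I6 (DivU)
c19: I5 finished on IntU, I6 read-ops
c20: I4 finished on MulU, I5→R3
c21: I4→R0
c26: I6 finished on DivU
c27: I6→R1

cycle = 12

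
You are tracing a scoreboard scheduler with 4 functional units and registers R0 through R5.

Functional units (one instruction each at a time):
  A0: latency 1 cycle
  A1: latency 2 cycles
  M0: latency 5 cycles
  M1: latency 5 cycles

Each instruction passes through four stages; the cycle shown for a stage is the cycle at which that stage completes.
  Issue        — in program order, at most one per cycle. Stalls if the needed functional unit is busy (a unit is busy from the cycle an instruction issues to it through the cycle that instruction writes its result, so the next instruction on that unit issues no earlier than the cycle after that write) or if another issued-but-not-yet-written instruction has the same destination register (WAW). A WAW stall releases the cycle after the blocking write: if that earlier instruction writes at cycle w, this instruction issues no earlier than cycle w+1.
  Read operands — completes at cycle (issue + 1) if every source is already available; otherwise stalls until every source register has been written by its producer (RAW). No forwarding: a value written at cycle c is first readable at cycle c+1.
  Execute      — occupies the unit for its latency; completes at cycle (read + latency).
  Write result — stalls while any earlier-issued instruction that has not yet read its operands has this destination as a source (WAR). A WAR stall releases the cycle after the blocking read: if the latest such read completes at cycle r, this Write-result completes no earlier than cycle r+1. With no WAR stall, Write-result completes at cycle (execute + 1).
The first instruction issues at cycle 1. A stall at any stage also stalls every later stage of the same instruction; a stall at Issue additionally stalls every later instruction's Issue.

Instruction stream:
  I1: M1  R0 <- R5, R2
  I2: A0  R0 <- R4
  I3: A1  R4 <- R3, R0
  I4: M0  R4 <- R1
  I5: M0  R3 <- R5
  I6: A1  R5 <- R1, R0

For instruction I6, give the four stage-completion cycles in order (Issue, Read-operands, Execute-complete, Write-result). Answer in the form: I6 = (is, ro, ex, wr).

I6 = (26, 27, 29, 30)

  I1 | 1 | 2 | 7 | 8
  I2 | 9 | 10 | 11 | 12   WAW R0: wait I1 write@8
  I3 | 10 | 13 | 15 | 16   RAW R0: wait I2 write@12
  I4 | 17 | 18 | 23 | 24   WAW R4: wait I3 write@16
  I5 | 25 | 26 | 31 | 32   struct: M0 busy until I4 writes@24
  I6 | 26 | 27 | 29 | 30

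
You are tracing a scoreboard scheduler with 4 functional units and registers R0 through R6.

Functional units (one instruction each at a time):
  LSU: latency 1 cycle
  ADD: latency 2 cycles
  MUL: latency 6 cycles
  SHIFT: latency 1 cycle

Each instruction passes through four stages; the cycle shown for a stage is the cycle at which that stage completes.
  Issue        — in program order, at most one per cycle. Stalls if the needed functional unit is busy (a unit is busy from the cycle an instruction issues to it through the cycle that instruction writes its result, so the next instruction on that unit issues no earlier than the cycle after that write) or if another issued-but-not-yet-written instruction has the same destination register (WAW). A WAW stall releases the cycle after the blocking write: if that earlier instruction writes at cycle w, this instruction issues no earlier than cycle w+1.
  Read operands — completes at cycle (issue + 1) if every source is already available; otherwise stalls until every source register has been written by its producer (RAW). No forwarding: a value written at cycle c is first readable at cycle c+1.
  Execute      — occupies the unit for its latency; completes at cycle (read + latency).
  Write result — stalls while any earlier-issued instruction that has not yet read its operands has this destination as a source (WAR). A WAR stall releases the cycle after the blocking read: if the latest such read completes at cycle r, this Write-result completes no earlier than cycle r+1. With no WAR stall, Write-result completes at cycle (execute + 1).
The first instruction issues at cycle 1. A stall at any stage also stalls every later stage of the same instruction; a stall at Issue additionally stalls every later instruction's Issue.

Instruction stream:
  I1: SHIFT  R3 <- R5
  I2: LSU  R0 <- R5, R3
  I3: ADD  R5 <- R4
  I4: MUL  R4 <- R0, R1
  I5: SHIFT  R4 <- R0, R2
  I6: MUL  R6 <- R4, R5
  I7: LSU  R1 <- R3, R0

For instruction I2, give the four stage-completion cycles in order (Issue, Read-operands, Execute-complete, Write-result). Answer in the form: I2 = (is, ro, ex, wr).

I2 = (2, 5, 6, 7)

I1  is:1  ro:2  ex:3  wr:4
I2  is:2  ro:5  ex:6  wr:7  — RAW R3: wait I1 write@4
I3  is:3  ro:4  ex:6  wr:7
I4  is:4  ro:8  ex:14  wr:15  — RAW R0: wait I2 write@7
I5  is:16  ro:17  ex:18  wr:19  — WAW R4: wait I4 write@15
I6  is:17  ro:20  ex:26  wr:27  — RAW R4: wait I5 write@19
I7  is:18  ro:19  ex:20  wr:21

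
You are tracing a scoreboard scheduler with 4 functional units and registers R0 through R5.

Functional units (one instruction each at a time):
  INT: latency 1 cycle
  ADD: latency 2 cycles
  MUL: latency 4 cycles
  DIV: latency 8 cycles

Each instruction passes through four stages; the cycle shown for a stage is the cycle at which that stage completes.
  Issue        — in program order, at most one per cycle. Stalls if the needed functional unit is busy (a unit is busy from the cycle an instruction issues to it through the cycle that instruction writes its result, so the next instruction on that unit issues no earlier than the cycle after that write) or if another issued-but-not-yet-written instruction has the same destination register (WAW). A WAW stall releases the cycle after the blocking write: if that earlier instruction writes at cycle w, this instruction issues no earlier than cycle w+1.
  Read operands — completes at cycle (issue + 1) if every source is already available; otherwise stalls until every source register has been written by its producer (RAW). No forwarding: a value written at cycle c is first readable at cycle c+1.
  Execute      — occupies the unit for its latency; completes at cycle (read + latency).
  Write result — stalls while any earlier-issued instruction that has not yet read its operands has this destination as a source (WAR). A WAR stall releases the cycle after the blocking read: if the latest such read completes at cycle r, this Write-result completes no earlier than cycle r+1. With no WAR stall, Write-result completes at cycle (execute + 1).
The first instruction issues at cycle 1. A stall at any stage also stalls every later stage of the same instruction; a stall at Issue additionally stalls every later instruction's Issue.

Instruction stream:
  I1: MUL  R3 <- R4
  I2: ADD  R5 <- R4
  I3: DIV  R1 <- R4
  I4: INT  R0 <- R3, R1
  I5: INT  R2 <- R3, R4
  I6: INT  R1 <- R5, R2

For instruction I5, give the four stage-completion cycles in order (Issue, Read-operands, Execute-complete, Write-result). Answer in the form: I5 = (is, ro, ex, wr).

I5 = (17, 18, 19, 20)

I1: IS=1 RO=2 EX=6 WR=7
I2: IS=2 RO=3 EX=5 WR=6
I3: IS=3 RO=4 EX=12 WR=13
I4: IS=4 RO=14 EX=15 WR=16  [RAW R1: wait I3 write@13]
I5: IS=17 RO=18 EX=19 WR=20  [struct: INT busy until I4 writes@16]
I6: IS=21 RO=22 EX=23 WR=24  [struct: INT busy until I5 writes@20]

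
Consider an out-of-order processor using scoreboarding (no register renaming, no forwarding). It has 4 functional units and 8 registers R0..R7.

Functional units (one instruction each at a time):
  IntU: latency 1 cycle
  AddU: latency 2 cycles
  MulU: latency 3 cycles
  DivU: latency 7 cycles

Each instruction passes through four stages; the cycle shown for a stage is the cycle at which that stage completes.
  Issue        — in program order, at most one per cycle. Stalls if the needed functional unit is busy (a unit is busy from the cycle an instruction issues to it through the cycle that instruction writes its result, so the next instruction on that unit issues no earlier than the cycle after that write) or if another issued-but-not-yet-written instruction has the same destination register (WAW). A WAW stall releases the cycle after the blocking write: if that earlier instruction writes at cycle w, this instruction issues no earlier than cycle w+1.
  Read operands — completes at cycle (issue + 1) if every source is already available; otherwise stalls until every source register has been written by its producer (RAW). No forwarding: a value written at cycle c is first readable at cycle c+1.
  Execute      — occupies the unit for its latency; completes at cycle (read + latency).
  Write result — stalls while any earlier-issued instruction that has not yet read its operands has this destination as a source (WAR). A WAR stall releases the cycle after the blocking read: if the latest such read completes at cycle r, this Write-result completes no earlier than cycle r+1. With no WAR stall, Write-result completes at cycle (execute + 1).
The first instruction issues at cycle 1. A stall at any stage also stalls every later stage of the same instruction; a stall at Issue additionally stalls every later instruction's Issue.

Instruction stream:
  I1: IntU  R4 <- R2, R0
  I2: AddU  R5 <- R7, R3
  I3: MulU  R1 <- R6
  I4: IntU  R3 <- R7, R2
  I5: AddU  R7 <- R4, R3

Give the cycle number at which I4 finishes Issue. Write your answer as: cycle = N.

cycle = 5

t=1  I1 issues→IntU
t=2  I1 reads, I2 issues→AddU
t=3  I1 exec-done, I2 reads, I3 issues→MulU
t=4  I1 writes R4, I3 reads
t=5  I2 exec-done, I4 issues→IntU
t=6  I2 writes R5, I4 reads
t=7  I3 exec-done, I4 exec-done, I5 issues→AddU
t=8  I3 writes R1, I4 writes R3
t=9  I5 reads
t=11  I5 exec-done
t=12  I5 writes R7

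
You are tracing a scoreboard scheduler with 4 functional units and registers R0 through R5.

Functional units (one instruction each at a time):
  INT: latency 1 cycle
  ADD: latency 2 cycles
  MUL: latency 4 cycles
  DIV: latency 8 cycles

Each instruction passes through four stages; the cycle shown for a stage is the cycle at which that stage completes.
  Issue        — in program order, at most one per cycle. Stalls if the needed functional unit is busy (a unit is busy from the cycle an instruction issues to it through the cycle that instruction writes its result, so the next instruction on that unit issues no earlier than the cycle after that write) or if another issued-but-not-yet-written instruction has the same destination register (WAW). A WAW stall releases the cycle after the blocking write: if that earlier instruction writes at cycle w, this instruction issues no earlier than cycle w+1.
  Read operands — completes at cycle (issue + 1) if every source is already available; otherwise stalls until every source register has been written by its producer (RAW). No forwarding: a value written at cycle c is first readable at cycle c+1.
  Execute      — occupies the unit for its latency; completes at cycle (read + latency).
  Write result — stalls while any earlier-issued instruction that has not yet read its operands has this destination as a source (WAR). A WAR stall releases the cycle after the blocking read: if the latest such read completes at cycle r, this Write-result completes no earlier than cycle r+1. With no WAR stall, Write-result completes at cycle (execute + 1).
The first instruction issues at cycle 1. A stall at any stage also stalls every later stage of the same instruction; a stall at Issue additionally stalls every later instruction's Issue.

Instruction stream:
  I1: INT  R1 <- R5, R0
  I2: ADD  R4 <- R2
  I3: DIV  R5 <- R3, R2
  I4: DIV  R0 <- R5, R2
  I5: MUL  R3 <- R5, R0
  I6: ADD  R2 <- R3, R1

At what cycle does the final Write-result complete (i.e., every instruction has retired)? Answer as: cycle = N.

cycle 1: I1→INT
cycle 2: I1 RO · I2→ADD
cycle 3: I1 EX · I2 RO · I3→DIV
cycle 4: I1 WR R1 · I3 RO
cycle 5: I2 EX
cycle 6: I2 WR R4
cycle 12: I3 EX
cycle 13: I3 WR R5
cycle 14: I4→DIV
cycle 15: I4 RO · I5→MUL
cycle 16: I6→ADD
cycle 23: I4 EX
cycle 24: I4 WR R0
cycle 25: I5 RO
cycle 29: I5 EX
cycle 30: I5 WR R3
cycle 31: I6 RO
cycle 33: I6 EX
cycle 34: I6 WR R2

cycle = 34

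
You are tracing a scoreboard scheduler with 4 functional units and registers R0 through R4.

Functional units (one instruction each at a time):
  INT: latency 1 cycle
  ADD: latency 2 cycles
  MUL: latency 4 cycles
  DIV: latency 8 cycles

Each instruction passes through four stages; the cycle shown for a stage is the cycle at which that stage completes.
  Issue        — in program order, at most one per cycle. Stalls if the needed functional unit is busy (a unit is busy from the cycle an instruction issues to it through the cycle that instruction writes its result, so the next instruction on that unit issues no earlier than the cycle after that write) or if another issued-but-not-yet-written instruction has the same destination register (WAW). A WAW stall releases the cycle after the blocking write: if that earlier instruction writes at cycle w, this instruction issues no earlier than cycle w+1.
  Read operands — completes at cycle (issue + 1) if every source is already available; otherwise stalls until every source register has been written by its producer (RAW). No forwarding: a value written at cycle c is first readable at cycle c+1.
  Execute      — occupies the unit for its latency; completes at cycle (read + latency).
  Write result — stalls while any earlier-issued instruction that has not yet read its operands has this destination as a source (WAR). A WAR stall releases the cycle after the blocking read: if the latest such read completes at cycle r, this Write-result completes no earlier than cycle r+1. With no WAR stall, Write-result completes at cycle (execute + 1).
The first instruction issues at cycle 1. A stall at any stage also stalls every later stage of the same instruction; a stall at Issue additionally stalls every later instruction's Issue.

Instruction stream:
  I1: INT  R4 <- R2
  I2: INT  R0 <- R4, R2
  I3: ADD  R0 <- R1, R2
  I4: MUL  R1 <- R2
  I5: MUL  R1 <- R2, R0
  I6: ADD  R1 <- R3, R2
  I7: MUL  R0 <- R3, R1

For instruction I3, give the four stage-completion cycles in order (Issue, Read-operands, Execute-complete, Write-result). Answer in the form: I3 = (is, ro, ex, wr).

c1: I1 dispatched to INT
c2: I1 operands ready
c3: I1 complete
c4: R4←I1
c5: I2 dispatched to INT
c6: I2 operands ready
c7: I2 complete
c8: R0←I2
c9: I3 dispatched to ADD
c10: I3 operands ready; I4 dispatched to MUL
c11: I4 operands ready
c12: I3 complete
c13: R0←I3
c15: I4 complete
c16: R1←I4
c17: I5 dispatched to MUL
c18: I5 operands ready
c22: I5 complete
c23: R1←I5
c24: I6 dispatched to ADD
c25: I6 operands ready; I7 dispatched to MUL
c27: I6 complete
c28: R1←I6
c29: I7 operands ready
c33: I7 complete
c34: R0←I7

I3 = (9, 10, 12, 13)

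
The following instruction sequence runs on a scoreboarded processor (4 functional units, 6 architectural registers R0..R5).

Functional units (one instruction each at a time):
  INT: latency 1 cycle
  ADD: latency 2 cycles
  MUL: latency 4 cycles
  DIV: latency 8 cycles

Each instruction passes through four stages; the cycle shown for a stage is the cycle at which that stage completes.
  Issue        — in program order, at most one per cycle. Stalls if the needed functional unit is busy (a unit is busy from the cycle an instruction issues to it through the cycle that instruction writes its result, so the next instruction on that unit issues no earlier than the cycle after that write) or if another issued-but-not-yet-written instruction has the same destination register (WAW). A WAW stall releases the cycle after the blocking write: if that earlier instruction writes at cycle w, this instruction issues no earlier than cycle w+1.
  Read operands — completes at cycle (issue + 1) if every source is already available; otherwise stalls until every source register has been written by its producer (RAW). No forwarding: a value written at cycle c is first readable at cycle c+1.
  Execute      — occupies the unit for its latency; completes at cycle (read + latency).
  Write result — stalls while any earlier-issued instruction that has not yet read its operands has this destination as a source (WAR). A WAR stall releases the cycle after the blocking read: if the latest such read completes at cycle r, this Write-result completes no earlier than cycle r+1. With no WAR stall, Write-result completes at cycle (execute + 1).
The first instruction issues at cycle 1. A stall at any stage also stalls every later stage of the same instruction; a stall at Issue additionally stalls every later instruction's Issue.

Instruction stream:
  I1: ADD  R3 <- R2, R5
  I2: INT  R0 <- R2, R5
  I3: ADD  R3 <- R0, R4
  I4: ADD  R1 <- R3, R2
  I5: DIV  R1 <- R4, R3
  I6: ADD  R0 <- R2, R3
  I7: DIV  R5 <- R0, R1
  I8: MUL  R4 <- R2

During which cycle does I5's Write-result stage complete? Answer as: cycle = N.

cycle 1: issue I1 (ADD)
cycle 2: I1 read-ops; issue I2 (INT)
cycle 3: I2 read-ops
cycle 4: I1 finished on ADD; I2 finished on INT
cycle 5: I1→R3; I2→R0
cycle 6: issue I3 (ADD)
cycle 7: I3 read-ops
cycle 9: I3 finished on ADD
cycle 10: I3→R3
cycle 11: issue I4 (ADD)
cycle 12: I4 read-ops
cycle 14: I4 finished on ADD
cycle 15: I4→R1
cycle 16: issue I5 (DIV)
cycle 17: I5 read-ops; issue I6 (ADD)
cycle 18: I6 read-ops
cycle 20: I6 finished on ADD
cycle 21: I6→R0
cycle 25: I5 finished on DIV
cycle 26: I5→R1
cycle 27: issue I7 (DIV)
cycle 28: I7 read-ops; issue I8 (MUL)
cycle 29: I8 read-ops
cycle 33: I8 finished on MUL
cycle 34: I8→R4
cycle 36: I7 finished on DIV
cycle 37: I7→R5

cycle = 26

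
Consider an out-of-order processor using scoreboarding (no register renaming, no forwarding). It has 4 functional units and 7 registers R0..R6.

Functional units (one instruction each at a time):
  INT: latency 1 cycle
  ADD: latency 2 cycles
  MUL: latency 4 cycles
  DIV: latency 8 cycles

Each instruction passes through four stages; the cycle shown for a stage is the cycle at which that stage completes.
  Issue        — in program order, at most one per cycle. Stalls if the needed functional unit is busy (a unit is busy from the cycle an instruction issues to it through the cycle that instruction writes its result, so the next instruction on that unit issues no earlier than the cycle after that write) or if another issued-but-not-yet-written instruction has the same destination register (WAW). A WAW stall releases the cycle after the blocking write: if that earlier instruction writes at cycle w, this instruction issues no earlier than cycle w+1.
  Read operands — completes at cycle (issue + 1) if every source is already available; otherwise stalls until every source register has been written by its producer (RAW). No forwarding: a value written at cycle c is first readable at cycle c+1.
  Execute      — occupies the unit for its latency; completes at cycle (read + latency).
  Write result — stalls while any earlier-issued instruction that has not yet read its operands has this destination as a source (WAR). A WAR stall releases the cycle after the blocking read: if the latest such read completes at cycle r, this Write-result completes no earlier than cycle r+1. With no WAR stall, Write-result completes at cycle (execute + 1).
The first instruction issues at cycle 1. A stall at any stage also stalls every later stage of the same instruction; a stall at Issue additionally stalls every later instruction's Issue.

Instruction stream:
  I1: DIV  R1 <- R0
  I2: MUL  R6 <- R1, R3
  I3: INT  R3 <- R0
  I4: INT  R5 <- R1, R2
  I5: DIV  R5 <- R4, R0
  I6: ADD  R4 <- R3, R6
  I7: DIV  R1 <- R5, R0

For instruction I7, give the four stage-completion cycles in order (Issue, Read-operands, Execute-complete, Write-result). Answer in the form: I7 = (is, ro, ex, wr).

I7 = (29, 30, 38, 39)

[1] I1→DIV
[2] I1 RO · I2→MUL
[3] I3→INT
[4] I3 RO
[5] I3 EX
[10] I1 EX
[11] I1 WR R1
[12] I2 RO
[13] I3 WR R3
[14] I4→INT
[15] I4 RO
[16] I2 EX · I4 EX
[17] I2 WR R6 · I4 WR R5
[18] I5→DIV
[19] I5 RO · I6→ADD
[20] I6 RO
[22] I6 EX
[23] I6 WR R4
[27] I5 EX
[28] I5 WR R5
[29] I7→DIV
[30] I7 RO
[38] I7 EX
[39] I7 WR R1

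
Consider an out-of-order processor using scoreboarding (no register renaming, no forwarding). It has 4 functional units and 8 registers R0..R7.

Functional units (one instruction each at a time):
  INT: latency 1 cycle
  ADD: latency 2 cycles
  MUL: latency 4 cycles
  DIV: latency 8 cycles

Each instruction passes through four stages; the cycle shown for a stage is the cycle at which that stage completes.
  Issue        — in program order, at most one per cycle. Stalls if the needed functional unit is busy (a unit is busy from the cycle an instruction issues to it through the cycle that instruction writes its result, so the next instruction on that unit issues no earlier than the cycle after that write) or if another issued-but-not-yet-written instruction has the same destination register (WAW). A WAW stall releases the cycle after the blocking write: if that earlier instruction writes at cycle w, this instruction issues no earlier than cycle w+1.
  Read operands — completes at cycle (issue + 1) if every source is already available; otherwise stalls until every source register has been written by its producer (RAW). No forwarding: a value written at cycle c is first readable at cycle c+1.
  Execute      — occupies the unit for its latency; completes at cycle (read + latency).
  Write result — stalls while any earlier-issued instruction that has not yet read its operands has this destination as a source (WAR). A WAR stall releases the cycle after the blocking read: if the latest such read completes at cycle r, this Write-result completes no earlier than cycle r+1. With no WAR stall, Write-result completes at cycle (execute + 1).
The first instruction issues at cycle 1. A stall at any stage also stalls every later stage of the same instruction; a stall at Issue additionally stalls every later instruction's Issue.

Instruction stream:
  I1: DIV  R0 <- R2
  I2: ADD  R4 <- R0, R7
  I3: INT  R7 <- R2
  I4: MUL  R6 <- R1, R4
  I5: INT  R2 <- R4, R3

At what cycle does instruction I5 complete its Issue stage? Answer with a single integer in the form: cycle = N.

cycle = 14

I1 -> (1, 2, 10, 11)
I2 -> (2, 12, 14, 15)  // RAW R0: wait I1 write@11
I3 -> (3, 4, 5, 13)  // WAR R7: wait I2 read@12
I4 -> (4, 16, 20, 21)  // RAW R4: wait I2 write@15
I5 -> (14, 16, 17, 18)  // struct: INT busy until I3 writes@13, RAW R4: wait I2 write@15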